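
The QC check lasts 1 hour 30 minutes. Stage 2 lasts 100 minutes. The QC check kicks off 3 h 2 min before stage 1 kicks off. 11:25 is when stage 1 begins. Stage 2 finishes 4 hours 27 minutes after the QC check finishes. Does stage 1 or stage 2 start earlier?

The QC check starts at 11:25 − 182 min = 08:23.
The QC check ends at 08:23 + 90 min = 09:53.
Stage 2 ends at 09:53 + 267 min = 14:20.
Stage 2 starts at 14:20 − 100 min = 12:40.
Stage 1 starts at 11:25 and stage 2 starts at 12:40, so stage 1 is first.

stage 1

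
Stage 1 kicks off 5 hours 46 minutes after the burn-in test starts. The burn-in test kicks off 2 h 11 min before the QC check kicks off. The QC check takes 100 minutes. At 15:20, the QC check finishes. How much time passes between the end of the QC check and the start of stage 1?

115 minutes

The QC check starts at 15:20 − 100 min = 13:40.
The burn-in test starts at 13:40 − 131 min = 11:29.
Stage 1 starts at 11:29 + 346 min = 17:15.
From 15:20 to 17:15 is 115 minutes.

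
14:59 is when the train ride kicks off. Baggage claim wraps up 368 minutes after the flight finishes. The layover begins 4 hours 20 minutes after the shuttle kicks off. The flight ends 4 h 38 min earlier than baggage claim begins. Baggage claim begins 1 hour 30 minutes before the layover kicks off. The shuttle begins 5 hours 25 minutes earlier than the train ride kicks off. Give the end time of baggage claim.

The shuttle starts at 14:59 − 325 min = 09:34.
The layover starts at 09:34 + 260 min = 13:54.
Baggage claim starts at 13:54 − 90 min = 12:24.
The flight ends at 12:24 − 278 min = 07:46.
Baggage claim ends at 07:46 + 368 min = 13:54.

13:54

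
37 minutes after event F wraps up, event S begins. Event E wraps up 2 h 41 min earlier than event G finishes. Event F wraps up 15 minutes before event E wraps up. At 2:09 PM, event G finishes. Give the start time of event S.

Event E ends at 2:09 PM − 161 min = 11:28 AM.
Event F ends at 11:28 AM − 15 min = 11:13 AM.
Event S starts at 11:13 AM + 37 min = 11:50 AM.

11:50 AM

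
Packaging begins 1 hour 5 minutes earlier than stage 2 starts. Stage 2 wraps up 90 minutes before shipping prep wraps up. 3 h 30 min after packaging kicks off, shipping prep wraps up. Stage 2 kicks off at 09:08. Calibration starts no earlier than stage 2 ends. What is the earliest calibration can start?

Packaging starts at 09:08 − 65 min = 08:03.
Shipping prep ends at 08:03 + 210 min = 11:33.
Stage 2 ends at 11:33 − 90 min = 10:03.
Calibration is bounded by stage 2, so the earliest it can start is 10:03.

10:03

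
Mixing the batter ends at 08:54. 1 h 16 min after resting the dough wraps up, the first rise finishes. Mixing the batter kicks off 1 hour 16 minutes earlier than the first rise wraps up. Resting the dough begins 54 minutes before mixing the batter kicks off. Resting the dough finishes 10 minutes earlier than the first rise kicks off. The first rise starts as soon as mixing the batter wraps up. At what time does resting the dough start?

The first rise starts at 08:54.
Resting the dough ends at 08:54 − 10 min = 08:44.
The first rise ends at 08:44 + 76 min = 10:00.
Mixing the batter starts at 10:00 − 76 min = 08:44.
Resting the dough starts at 08:44 − 54 min = 07:50.

07:50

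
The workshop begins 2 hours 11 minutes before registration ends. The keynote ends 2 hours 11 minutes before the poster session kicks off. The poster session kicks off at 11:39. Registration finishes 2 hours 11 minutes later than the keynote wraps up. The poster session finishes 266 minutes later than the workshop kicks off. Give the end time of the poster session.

The keynote ends at 11:39 − 131 min = 09:28.
Registration ends at 09:28 + 131 min = 11:39.
The workshop starts at 11:39 − 131 min = 09:28.
The poster session ends at 09:28 + 266 min = 13:54.

13:54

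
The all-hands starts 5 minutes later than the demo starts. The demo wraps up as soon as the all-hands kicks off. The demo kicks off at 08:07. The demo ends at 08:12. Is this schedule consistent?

The all-hands starts at 08:07 + 5 min = 08:12.
So the demo ends at 08:12.
That matches the stated 08:12, so the schedule is consistent.

Yes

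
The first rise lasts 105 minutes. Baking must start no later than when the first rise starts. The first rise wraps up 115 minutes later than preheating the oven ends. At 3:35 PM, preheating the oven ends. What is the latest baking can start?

3:45 PM

The first rise ends at 3:35 PM + 115 min = 5:30 PM.
The first rise starts at 5:30 PM − 105 min = 3:45 PM.
Baking is bounded by the first rise, so the latest it can start is 3:45 PM.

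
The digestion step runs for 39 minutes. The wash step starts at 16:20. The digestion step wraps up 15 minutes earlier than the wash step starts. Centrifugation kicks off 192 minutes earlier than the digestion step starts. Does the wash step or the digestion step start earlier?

The digestion step ends at 16:20 − 15 min = 16:05.
The digestion step starts at 16:05 − 39 min = 15:26.
The wash step starts at 16:20 and the digestion step starts at 15:26, so the digestion step is first.

the digestion step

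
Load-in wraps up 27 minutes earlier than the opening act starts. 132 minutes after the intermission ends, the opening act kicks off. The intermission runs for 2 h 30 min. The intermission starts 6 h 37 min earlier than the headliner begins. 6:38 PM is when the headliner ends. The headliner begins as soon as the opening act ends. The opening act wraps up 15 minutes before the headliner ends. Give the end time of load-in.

The opening act ends at 6:38 PM − 15 min = 6:23 PM.
So the headliner starts at 6:23 PM.
The intermission starts at 6:23 PM − 397 min = 11:46 AM.
The intermission ends at 11:46 AM + 150 min = 2:16 PM.
The opening act starts at 2:16 PM + 132 min = 4:28 PM.
Load-in ends at 4:28 PM − 27 min = 4:01 PM.

4:01 PM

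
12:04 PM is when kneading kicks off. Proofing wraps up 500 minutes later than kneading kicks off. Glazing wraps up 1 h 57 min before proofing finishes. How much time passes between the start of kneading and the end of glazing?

383 minutes

Proofing ends at 12:04 PM + 500 min = 8:24 PM.
Glazing ends at 8:24 PM − 117 min = 6:27 PM.
From 12:04 PM to 6:27 PM is 383 minutes.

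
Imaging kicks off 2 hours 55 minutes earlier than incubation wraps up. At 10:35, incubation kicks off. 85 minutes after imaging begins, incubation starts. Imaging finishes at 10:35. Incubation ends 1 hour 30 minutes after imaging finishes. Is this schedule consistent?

Yes

Incubation ends at 10:35 + 90 min = 12:05.
Imaging starts at 12:05 − 175 min = 09:10.
Incubation starts at 09:10 + 85 min = 10:35.
That matches the stated 10:35, so the schedule is consistent.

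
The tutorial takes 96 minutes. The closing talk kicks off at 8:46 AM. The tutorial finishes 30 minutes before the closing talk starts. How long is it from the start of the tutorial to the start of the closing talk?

The tutorial ends at 8:46 AM − 30 min = 8:16 AM.
The tutorial starts at 8:16 AM − 96 min = 6:40 AM.
From 6:40 AM to 8:46 AM is 126 minutes.

126 minutes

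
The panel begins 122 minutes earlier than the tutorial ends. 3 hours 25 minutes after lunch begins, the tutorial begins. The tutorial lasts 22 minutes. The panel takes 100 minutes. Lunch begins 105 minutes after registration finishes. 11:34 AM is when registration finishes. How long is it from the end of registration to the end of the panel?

310 minutes

Lunch starts at 11:34 AM + 105 min = 1:19 PM.
The tutorial starts at 1:19 PM + 205 min = 4:44 PM.
The tutorial ends at 4:44 PM + 22 min = 5:06 PM.
The panel starts at 5:06 PM − 122 min = 3:04 PM.
The panel ends at 3:04 PM + 100 min = 4:44 PM.
From 11:34 AM to 4:44 PM is 310 minutes.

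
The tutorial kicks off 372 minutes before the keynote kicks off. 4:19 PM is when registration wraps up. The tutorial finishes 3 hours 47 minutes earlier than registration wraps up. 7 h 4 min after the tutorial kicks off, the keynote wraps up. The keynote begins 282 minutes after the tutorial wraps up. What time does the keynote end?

6:06 PM

The tutorial ends at 4:19 PM − 227 min = 12:32 PM.
The keynote starts at 12:32 PM + 282 min = 5:14 PM.
The tutorial starts at 5:14 PM − 372 min = 11:02 AM.
The keynote ends at 11:02 AM + 424 min = 6:06 PM.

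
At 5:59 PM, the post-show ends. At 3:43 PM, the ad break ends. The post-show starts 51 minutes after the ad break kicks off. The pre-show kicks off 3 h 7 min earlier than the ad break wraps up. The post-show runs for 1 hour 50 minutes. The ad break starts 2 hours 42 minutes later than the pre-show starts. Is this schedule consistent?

The pre-show starts at 3:43 PM − 187 min = 12:36 PM.
The ad break starts at 12:36 PM + 162 min = 3:18 PM.
The post-show starts at 3:18 PM + 51 min = 4:09 PM.
The post-show ends at 4:09 PM + 110 min = 5:59 PM.
That matches the stated 5:59 PM, so the schedule is consistent.

Yes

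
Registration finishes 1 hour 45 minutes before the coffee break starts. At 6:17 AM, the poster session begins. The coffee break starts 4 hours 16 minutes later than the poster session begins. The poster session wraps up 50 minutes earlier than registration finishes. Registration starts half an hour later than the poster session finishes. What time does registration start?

The coffee break starts at 6:17 AM + 256 min = 10:33 AM.
Registration ends at 10:33 AM − 105 min = 8:48 AM.
The poster session ends at 8:48 AM − 50 min = 7:58 AM.
Registration starts at 7:58 AM + 30 min = 8:28 AM.

8:28 AM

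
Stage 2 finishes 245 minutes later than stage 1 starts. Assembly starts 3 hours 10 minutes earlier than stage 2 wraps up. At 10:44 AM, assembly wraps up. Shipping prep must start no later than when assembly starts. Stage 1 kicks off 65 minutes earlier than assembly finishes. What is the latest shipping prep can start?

Stage 1 starts at 10:44 AM − 65 min = 9:39 AM.
Stage 2 ends at 9:39 AM + 245 min = 1:44 PM.
Assembly starts at 1:44 PM − 190 min = 10:34 AM.
Shipping prep is bounded by assembly, so the latest it can start is 10:34 AM.

10:34 AM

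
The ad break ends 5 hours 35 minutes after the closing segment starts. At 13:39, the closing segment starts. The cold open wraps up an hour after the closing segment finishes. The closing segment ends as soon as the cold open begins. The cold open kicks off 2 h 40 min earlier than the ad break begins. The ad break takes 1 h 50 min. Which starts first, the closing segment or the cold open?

The ad break ends at 13:39 + 335 min = 19:14.
The ad break starts at 19:14 − 110 min = 17:24.
The cold open starts at 17:24 − 160 min = 14:44.
The closing segment starts at 13:39 and the cold open starts at 14:44, so the closing segment is first.

the closing segment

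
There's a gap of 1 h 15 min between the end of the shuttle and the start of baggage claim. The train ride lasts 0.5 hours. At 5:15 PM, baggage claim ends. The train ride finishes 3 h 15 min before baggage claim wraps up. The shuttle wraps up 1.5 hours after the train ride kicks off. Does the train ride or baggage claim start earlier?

the train ride

The train ride ends at 5:15 PM − 195 min = 2:00 PM.
The train ride starts at 2:00 PM − 30 min = 1:30 PM.
The shuttle ends at 1:30 PM + 90 min = 3:00 PM.
Baggage claim starts at 3:00 PM + 75 min = 4:15 PM.
The train ride starts at 1:30 PM and baggage claim starts at 4:15 PM, so the train ride is first.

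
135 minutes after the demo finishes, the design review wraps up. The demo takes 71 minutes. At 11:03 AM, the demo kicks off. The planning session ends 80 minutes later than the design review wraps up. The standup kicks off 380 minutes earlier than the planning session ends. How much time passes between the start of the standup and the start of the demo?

The demo ends at 11:03 AM + 71 min = 12:14 PM.
The design review ends at 12:14 PM + 135 min = 2:29 PM.
The planning session ends at 2:29 PM + 80 min = 3:49 PM.
The standup starts at 3:49 PM − 380 min = 9:29 AM.
From 9:29 AM to 11:03 AM is 1 hour 34 minutes.

1 hour 34 minutes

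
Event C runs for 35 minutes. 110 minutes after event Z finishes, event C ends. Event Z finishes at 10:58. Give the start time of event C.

12:13

Event C ends at 10:58 + 110 min = 12:48.
Event C starts at 12:48 − 35 min = 12:13.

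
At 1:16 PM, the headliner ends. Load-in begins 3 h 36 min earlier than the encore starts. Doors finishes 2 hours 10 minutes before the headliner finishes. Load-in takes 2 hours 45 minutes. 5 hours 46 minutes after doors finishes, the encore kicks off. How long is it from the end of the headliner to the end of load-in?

Doors ends at 1:16 PM − 130 min = 11:06 AM.
The encore starts at 11:06 AM + 346 min = 4:52 PM.
Load-in starts at 4:52 PM − 216 min = 1:16 PM.
Load-in ends at 1:16 PM + 165 min = 4:01 PM.
From 1:16 PM to 4:01 PM is 165 minutes.

165 minutes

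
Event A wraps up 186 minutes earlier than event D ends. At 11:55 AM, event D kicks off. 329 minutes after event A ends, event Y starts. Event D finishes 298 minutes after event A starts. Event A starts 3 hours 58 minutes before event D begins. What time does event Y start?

Event A starts at 11:55 AM − 238 min = 7:57 AM.
Event D ends at 7:57 AM + 298 min = 12:55 PM.
Event A ends at 12:55 PM − 186 min = 9:49 AM.
Event Y starts at 9:49 AM + 329 min = 3:18 PM.

3:18 PM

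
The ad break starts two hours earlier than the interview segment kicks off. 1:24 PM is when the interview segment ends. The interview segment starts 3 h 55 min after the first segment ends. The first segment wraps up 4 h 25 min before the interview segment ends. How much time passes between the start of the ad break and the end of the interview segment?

The first segment ends at 1:24 PM − 265 min = 8:59 AM.
The interview segment starts at 8:59 AM + 235 min = 12:54 PM.
The ad break starts at 12:54 PM − 120 min = 10:54 AM.
From 10:54 AM to 1:24 PM is 150 minutes.

150 minutes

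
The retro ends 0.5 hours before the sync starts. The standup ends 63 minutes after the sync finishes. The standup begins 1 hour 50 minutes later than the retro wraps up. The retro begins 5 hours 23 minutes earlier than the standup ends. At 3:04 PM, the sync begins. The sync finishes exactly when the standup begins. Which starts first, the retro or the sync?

The retro ends at 3:04 PM − 30 min = 2:34 PM.
The standup starts at 2:34 PM + 110 min = 4:24 PM.
So the sync ends at 4:24 PM.
The standup ends at 4:24 PM + 63 min = 5:27 PM.
The retro starts at 5:27 PM − 323 min = 12:04 PM.
The retro starts at 12:04 PM and the sync starts at 3:04 PM, so the retro is first.

the retro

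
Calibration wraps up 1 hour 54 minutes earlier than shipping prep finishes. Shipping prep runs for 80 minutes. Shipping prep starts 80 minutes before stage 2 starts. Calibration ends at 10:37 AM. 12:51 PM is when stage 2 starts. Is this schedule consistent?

Shipping prep starts at 12:51 PM − 80 min = 11:31 AM.
Shipping prep ends at 11:31 AM + 80 min = 12:51 PM.
Calibration ends at 12:51 PM − 114 min = 10:57 AM.
But calibration is also said to end at 10:37 AM — a 20-minute conflict.

No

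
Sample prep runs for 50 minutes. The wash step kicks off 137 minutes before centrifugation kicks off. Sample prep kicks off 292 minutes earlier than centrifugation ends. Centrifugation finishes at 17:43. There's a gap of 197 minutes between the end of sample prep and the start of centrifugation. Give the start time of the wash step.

14:41

Sample prep starts at 17:43 − 292 min = 12:51.
Sample prep ends at 12:51 + 50 min = 13:41.
Centrifugation starts at 13:41 + 197 min = 16:58.
The wash step starts at 16:58 − 137 min = 14:41.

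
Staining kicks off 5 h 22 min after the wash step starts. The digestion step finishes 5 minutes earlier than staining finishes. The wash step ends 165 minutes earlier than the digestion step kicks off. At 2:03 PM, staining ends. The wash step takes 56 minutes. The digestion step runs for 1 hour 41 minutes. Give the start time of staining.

1:58 PM

The digestion step ends at 2:03 PM − 5 min = 1:58 PM.
The digestion step starts at 1:58 PM − 101 min = 12:17 PM.
The wash step ends at 12:17 PM − 165 min = 9:32 AM.
The wash step starts at 9:32 AM − 56 min = 8:36 AM.
Staining starts at 8:36 AM + 322 min = 1:58 PM.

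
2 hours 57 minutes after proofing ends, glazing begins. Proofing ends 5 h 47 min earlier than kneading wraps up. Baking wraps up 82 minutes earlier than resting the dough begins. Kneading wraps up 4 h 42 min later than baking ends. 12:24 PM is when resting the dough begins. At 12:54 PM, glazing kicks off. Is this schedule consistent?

Baking ends at 12:24 PM − 82 min = 11:02 AM.
Kneading ends at 11:02 AM + 282 min = 3:44 PM.
Proofing ends at 3:44 PM − 347 min = 9:57 AM.
Glazing starts at 9:57 AM + 177 min = 12:54 PM.
That matches the stated 12:54 PM, so the schedule is consistent.

Yes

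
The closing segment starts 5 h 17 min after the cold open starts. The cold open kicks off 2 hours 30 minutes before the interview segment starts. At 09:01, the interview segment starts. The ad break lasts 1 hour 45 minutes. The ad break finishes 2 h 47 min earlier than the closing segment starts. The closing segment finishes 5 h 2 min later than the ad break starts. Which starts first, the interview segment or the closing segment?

The cold open starts at 09:01 − 150 min = 06:31.
The closing segment starts at 06:31 + 317 min = 11:48.
The interview segment starts at 09:01 and the closing segment starts at 11:48, so the interview segment is first.

the interview segment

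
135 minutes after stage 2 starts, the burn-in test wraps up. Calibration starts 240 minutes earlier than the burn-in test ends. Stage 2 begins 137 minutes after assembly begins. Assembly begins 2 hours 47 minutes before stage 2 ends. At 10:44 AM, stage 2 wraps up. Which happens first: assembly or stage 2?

assembly

Assembly starts at 10:44 AM − 167 min = 7:57 AM.
Stage 2 starts at 7:57 AM + 137 min = 10:14 AM.
Assembly starts at 7:57 AM and stage 2 starts at 10:14 AM, so assembly is first.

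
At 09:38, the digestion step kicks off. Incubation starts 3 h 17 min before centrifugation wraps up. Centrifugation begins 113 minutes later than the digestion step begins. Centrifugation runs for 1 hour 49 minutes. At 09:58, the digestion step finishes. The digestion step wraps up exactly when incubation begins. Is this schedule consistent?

Centrifugation starts at 09:38 + 113 min = 11:31.
Centrifugation ends at 11:31 + 109 min = 13:20.
Incubation starts at 13:20 − 197 min = 10:03.
So the digestion step ends at 10:03.
But the digestion step is also said to end at 09:58 — a 5-minute conflict.

No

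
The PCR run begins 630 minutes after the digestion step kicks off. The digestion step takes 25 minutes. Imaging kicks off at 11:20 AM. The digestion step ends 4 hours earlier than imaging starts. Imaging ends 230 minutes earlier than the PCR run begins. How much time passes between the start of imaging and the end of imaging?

2 hours 15 minutes

The digestion step ends at 11:20 AM − 240 min = 7:20 AM.
The digestion step starts at 7:20 AM − 25 min = 6:55 AM.
The PCR run starts at 6:55 AM + 630 min = 5:25 PM.
Imaging ends at 5:25 PM − 230 min = 1:35 PM.
From 11:20 AM to 1:35 PM is 2 hours 15 minutes.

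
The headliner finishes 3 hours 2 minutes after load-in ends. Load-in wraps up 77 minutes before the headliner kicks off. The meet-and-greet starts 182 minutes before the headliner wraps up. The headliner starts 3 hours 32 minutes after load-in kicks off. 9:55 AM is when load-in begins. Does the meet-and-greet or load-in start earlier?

load-in

The headliner starts at 9:55 AM + 212 min = 1:27 PM.
Load-in ends at 1:27 PM − 77 min = 12:10 PM.
The headliner ends at 12:10 PM + 182 min = 3:12 PM.
The meet-and-greet starts at 3:12 PM − 182 min = 12:10 PM.
The meet-and-greet starts at 12:10 PM and load-in starts at 9:55 AM, so load-in is first.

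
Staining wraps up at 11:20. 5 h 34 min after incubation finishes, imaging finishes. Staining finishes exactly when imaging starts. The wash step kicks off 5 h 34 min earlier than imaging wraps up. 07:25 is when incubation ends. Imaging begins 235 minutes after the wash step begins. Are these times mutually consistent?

Yes

Imaging ends at 07:25 + 334 min = 12:59.
The wash step starts at 12:59 − 334 min = 07:25.
Imaging starts at 07:25 + 235 min = 11:20.
So staining ends at 11:20.
That matches the stated 11:20, so the schedule is consistent.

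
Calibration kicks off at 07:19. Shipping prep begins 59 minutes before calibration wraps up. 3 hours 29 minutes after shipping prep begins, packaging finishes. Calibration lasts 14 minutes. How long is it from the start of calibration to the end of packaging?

164 minutes

Calibration ends at 07:19 + 14 min = 07:33.
Shipping prep starts at 07:33 − 59 min = 06:34.
Packaging ends at 06:34 + 209 min = 10:03.
From 07:19 to 10:03 is 164 minutes.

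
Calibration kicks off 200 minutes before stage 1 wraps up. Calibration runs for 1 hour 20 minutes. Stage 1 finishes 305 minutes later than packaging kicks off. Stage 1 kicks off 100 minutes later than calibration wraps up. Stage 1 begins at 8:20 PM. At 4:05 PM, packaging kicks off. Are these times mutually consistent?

No

Stage 1 ends at 4:05 PM + 305 min = 9:10 PM.
Calibration starts at 9:10 PM − 200 min = 5:50 PM.
Calibration ends at 5:50 PM + 80 min = 7:10 PM.
Stage 1 starts at 7:10 PM + 100 min = 8:50 PM.
But stage 1 is also said to start at 8:20 PM — a 30-minute conflict.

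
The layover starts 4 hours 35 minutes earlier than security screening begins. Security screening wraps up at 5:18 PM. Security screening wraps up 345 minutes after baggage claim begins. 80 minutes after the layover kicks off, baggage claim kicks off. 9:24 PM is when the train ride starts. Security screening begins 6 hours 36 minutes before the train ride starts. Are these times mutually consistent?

Yes

Security screening starts at 9:24 PM − 396 min = 2:48 PM.
The layover starts at 2:48 PM − 275 min = 10:13 AM.
Baggage claim starts at 10:13 AM + 80 min = 11:33 AM.
Security screening ends at 11:33 AM + 345 min = 5:18 PM.
That matches the stated 5:18 PM, so the schedule is consistent.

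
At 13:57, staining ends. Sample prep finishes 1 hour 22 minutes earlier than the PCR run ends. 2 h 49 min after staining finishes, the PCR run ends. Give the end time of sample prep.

15:24

The PCR run ends at 13:57 + 169 min = 16:46.
Sample prep ends at 16:46 − 82 min = 15:24.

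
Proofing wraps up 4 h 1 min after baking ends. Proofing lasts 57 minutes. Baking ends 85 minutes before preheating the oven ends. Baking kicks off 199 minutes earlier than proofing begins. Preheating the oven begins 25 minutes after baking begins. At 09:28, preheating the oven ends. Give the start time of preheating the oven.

08:13

Baking ends at 09:28 − 85 min = 08:03.
Proofing ends at 08:03 + 241 min = 12:04.
Proofing starts at 12:04 − 57 min = 11:07.
Baking starts at 11:07 − 199 min = 07:48.
Preheating the oven starts at 07:48 + 25 min = 08:13.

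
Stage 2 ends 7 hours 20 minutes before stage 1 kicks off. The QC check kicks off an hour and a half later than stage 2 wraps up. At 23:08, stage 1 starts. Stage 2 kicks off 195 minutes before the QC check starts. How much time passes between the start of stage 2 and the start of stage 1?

9 h 5 min

Stage 2 ends at 23:08 − 440 min = 15:48.
The QC check starts at 15:48 + 90 min = 17:18.
Stage 2 starts at 17:18 − 195 min = 14:03.
From 14:03 to 23:08 is 9 h 5 min.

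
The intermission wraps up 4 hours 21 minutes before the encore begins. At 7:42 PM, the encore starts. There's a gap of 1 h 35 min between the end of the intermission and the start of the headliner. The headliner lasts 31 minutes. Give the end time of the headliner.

The intermission ends at 7:42 PM − 261 min = 3:21 PM.
The headliner starts at 3:21 PM + 95 min = 4:56 PM.
The headliner ends at 4:56 PM + 31 min = 5:27 PM.

5:27 PM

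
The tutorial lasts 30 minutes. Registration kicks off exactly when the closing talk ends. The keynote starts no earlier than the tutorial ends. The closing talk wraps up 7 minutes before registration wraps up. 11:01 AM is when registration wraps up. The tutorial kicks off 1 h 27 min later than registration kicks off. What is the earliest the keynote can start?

The closing talk ends at 11:01 AM − 7 min = 10:54 AM.
So registration starts at 10:54 AM.
The tutorial starts at 10:54 AM + 87 min = 12:21 PM.
The tutorial ends at 12:21 PM + 30 min = 12:51 PM.
The keynote is bounded by the tutorial, so the earliest it can start is 12:51 PM.

12:51 PM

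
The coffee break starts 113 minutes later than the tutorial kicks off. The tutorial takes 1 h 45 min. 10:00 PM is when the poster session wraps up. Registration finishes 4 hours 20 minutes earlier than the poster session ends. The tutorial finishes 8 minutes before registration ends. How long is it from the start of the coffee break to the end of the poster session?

4 h 20 min

Registration ends at 10:00 PM − 260 min = 5:40 PM.
The tutorial ends at 5:40 PM − 8 min = 5:32 PM.
The tutorial starts at 5:32 PM − 105 min = 3:47 PM.
The coffee break starts at 3:47 PM + 113 min = 5:40 PM.
From 5:40 PM to 10:00 PM is 4 h 20 min.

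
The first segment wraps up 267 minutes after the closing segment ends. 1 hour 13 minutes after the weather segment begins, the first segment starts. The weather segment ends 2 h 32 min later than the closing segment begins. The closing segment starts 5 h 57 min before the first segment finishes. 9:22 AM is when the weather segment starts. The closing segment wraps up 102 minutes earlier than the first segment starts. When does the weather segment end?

9:55 AM

The first segment starts at 9:22 AM + 73 min = 10:35 AM.
The closing segment ends at 10:35 AM − 102 min = 8:53 AM.
The first segment ends at 8:53 AM + 267 min = 1:20 PM.
The closing segment starts at 1:20 PM − 357 min = 7:23 AM.
The weather segment ends at 7:23 AM + 152 min = 9:55 AM.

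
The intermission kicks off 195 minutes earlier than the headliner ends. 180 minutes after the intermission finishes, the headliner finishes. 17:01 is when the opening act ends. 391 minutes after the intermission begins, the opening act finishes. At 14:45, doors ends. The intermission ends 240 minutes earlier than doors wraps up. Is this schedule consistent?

Yes

The intermission ends at 14:45 − 240 min = 10:45.
The headliner ends at 10:45 + 180 min = 13:45.
The intermission starts at 13:45 − 195 min = 10:30.
The opening act ends at 10:30 + 391 min = 17:01.
That matches the stated 17:01, so the schedule is consistent.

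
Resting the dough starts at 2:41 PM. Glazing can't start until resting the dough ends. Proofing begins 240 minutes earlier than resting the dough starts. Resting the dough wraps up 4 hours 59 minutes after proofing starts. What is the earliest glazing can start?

Proofing starts at 2:41 PM − 240 min = 10:41 AM.
Resting the dough ends at 10:41 AM + 299 min = 3:40 PM.
Glazing is bounded by resting the dough, so the earliest it can start is 3:40 PM.

3:40 PM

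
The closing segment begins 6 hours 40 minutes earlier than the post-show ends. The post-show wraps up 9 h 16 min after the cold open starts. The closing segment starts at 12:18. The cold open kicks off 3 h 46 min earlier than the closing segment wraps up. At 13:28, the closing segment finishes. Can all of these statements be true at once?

Yes

The cold open starts at 13:28 − 226 min = 09:42.
The post-show ends at 09:42 + 556 min = 18:58.
The closing segment starts at 18:58 − 400 min = 12:18.
That matches the stated 12:18, so the schedule is consistent.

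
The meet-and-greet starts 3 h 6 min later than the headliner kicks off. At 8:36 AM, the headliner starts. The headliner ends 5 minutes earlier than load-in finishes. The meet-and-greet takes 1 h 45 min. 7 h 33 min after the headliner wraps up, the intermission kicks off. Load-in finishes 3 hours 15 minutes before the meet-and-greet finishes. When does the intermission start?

The meet-and-greet starts at 8:36 AM + 186 min = 11:42 AM.
The meet-and-greet ends at 11:42 AM + 105 min = 1:27 PM.
Load-in ends at 1:27 PM − 195 min = 10:12 AM.
The headliner ends at 10:12 AM − 5 min = 10:07 AM.
The intermission starts at 10:07 AM + 453 min = 5:40 PM.

5:40 PM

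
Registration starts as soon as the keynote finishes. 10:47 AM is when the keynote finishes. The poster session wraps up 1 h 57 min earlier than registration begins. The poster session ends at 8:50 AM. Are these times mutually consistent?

Yes

Registration starts at 10:47 AM.
The poster session ends at 10:47 AM − 117 min = 8:50 AM.
That matches the stated 8:50 AM, so the schedule is consistent.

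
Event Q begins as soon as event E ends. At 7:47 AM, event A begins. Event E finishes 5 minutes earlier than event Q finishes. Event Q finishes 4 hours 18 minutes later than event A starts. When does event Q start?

12:00 PM

Event Q ends at 7:47 AM + 258 min = 12:05 PM.
Event E ends at 12:05 PM − 5 min = 12:00 PM.
So event Q starts at 12:00 PM.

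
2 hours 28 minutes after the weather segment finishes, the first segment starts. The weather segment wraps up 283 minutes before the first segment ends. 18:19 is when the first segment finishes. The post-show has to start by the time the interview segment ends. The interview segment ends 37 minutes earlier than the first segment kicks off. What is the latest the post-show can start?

15:27

The weather segment ends at 18:19 − 283 min = 13:36.
The first segment starts at 13:36 + 148 min = 16:04.
The interview segment ends at 16:04 − 37 min = 15:27.
The post-show is bounded by the interview segment, so the latest it can start is 15:27.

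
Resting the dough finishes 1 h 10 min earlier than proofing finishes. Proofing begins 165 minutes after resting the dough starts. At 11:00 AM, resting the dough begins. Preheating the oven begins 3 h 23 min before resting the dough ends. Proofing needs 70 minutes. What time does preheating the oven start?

10:22 AM

Proofing starts at 11:00 AM + 165 min = 1:45 PM.
Proofing ends at 1:45 PM + 70 min = 2:55 PM.
Resting the dough ends at 2:55 PM − 70 min = 1:45 PM.
Preheating the oven starts at 1:45 PM − 203 min = 10:22 AM.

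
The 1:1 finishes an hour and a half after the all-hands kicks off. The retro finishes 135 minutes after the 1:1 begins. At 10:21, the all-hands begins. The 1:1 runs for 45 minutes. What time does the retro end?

13:21

The 1:1 ends at 10:21 + 90 min = 11:51.
The 1:1 starts at 11:51 − 45 min = 11:06.
The retro ends at 11:06 + 135 min = 13:21.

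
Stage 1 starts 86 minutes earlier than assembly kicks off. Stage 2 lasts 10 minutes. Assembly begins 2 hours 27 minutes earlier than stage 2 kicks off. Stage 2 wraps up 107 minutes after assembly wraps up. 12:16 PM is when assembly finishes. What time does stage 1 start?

10:00 AM

Stage 2 ends at 12:16 PM + 107 min = 2:03 PM.
Stage 2 starts at 2:03 PM − 10 min = 1:53 PM.
Assembly starts at 1:53 PM − 147 min = 11:26 AM.
Stage 1 starts at 11:26 AM − 86 min = 10:00 AM.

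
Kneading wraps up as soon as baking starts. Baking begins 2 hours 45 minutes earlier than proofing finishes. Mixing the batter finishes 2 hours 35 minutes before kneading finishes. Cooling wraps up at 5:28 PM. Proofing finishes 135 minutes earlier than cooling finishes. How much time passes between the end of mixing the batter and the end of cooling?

Proofing ends at 5:28 PM − 135 min = 3:13 PM.
Baking starts at 3:13 PM − 165 min = 12:28 PM.
So kneading ends at 12:28 PM.
Mixing the batter ends at 12:28 PM − 155 min = 9:53 AM.
From 9:53 AM to 5:28 PM is 455 minutes.

455 minutes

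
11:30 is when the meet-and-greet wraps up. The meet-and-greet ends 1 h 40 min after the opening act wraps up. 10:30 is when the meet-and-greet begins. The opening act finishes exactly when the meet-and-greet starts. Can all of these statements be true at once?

No

The opening act ends at 10:30.
The meet-and-greet ends at 10:30 + 100 min = 12:10.
But the meet-and-greet is also said to end at 11:30 — a 40-minute conflict.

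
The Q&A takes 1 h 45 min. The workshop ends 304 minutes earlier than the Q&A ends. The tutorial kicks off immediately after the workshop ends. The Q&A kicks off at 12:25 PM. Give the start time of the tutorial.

9:06 AM

The Q&A ends at 12:25 PM + 105 min = 2:10 PM.
The workshop ends at 2:10 PM − 304 min = 9:06 AM.
So the tutorial starts at 9:06 AM.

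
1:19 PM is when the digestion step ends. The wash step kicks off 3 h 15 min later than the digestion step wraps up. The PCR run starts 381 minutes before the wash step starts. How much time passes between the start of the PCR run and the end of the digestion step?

The wash step starts at 1:19 PM + 195 min = 4:34 PM.
The PCR run starts at 4:34 PM − 381 min = 10:13 AM.
From 10:13 AM to 1:19 PM is 3 hours 6 minutes.

3 hours 6 minutes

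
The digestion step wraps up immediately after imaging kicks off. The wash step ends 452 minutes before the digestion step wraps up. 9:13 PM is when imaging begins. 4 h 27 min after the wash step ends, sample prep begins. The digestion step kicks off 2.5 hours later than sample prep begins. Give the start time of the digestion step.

8:38 PM

The digestion step ends at 9:13 PM.
The wash step ends at 9:13 PM − 452 min = 1:41 PM.
Sample prep starts at 1:41 PM + 267 min = 6:08 PM.
The digestion step starts at 6:08 PM + 150 min = 8:38 PM.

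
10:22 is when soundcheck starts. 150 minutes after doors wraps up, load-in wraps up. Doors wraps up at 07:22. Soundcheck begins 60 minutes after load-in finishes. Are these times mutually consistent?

Load-in ends at 07:22 + 150 min = 09:52.
Soundcheck starts at 09:52 + 60 min = 10:52.
But soundcheck is also said to start at 10:22 — a 30-minute conflict.

No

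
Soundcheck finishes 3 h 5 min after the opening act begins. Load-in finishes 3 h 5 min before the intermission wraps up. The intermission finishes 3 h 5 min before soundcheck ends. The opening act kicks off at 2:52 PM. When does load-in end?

11:47 AM

Soundcheck ends at 2:52 PM + 185 min = 5:57 PM.
The intermission ends at 5:57 PM − 185 min = 2:52 PM.
Load-in ends at 2:52 PM − 185 min = 11:47 AM.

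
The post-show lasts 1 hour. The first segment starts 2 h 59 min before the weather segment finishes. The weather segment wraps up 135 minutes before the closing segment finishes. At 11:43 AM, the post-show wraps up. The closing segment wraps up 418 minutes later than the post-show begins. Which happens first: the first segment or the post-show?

The post-show starts at 11:43 AM − 60 min = 10:43 AM.
The closing segment ends at 10:43 AM + 418 min = 5:41 PM.
The weather segment ends at 5:41 PM − 135 min = 3:26 PM.
The first segment starts at 3:26 PM − 179 min = 12:27 PM.
The first segment starts at 12:27 PM and the post-show starts at 10:43 AM, so the post-show is first.

the post-show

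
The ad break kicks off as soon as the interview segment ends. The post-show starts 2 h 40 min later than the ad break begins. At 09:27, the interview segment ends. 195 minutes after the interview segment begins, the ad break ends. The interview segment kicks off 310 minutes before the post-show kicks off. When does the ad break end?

10:12

The ad break starts at 09:27.
The post-show starts at 09:27 + 160 min = 12:07.
The interview segment starts at 12:07 − 310 min = 06:57.
The ad break ends at 06:57 + 195 min = 10:12.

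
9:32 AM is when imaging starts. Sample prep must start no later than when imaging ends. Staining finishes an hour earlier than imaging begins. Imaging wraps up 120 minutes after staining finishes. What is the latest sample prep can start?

10:32 AM

Staining ends at 9:32 AM − 60 min = 8:32 AM.
Imaging ends at 8:32 AM + 120 min = 10:32 AM.
Sample prep is bounded by imaging, so the latest it can start is 10:32 AM.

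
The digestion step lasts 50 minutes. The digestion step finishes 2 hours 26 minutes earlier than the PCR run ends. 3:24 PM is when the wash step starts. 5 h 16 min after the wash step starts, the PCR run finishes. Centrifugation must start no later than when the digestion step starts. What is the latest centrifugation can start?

5:24 PM

The PCR run ends at 3:24 PM + 316 min = 8:40 PM.
The digestion step ends at 8:40 PM − 146 min = 6:14 PM.
The digestion step starts at 6:14 PM − 50 min = 5:24 PM.
Centrifugation is bounded by the digestion step, so the latest it can start is 5:24 PM.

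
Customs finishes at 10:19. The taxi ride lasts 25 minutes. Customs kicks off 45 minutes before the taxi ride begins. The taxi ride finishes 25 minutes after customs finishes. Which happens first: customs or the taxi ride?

customs

The taxi ride ends at 10:19 + 25 min = 10:44.
The taxi ride starts at 10:44 − 25 min = 10:19.
Customs starts at 10:19 − 45 min = 09:34.
Customs starts at 09:34 and the taxi ride starts at 10:19, so customs is first.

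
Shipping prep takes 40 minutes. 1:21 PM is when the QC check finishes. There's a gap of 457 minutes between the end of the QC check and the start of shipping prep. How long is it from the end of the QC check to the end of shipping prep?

8 h 17 min

Shipping prep starts at 1:21 PM + 457 min = 8:58 PM.
Shipping prep ends at 8:58 PM + 40 min = 9:38 PM.
From 1:21 PM to 9:38 PM is 8 h 17 min.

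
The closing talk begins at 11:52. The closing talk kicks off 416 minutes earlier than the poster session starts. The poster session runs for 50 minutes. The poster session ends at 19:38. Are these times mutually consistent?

Yes

The poster session starts at 19:38 − 50 min = 18:48.
The closing talk starts at 18:48 − 416 min = 11:52.
That matches the stated 11:52, so the schedule is consistent.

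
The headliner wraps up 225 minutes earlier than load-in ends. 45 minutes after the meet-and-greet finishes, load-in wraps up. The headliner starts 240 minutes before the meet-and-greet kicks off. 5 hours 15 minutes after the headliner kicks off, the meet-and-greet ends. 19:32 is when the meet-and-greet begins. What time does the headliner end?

17:47

The headliner starts at 19:32 − 240 min = 15:32.
The meet-and-greet ends at 15:32 + 315 min = 20:47.
Load-in ends at 20:47 + 45 min = 21:32.
The headliner ends at 21:32 − 225 min = 17:47.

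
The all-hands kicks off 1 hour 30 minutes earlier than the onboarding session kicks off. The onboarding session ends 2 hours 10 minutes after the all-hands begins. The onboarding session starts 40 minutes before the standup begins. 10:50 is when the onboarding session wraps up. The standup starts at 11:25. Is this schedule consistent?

No

The onboarding session starts at 11:25 − 40 min = 10:45.
The all-hands starts at 10:45 − 90 min = 09:15.
The onboarding session ends at 09:15 + 130 min = 11:25.
But the onboarding session is also said to end at 10:50 — a 35-minute conflict.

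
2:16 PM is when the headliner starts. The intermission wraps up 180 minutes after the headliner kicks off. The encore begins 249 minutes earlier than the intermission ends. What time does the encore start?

1:07 PM

The intermission ends at 2:16 PM + 180 min = 5:16 PM.
The encore starts at 5:16 PM − 249 min = 1:07 PM.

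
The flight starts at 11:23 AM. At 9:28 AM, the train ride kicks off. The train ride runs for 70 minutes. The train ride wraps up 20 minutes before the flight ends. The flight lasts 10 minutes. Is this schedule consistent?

No

The flight ends at 11:23 AM + 10 min = 11:33 AM.
The train ride ends at 11:33 AM − 20 min = 11:13 AM.
The train ride starts at 11:13 AM − 70 min = 10:03 AM.
But the train ride is also said to start at 9:28 AM — a 35-minute conflict.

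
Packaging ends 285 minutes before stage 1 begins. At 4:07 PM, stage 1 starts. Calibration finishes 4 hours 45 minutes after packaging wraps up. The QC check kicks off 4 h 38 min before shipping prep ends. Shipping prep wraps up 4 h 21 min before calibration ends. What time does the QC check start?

7:08 AM

Packaging ends at 4:07 PM − 285 min = 11:22 AM.
Calibration ends at 11:22 AM + 285 min = 4:07 PM.
Shipping prep ends at 4:07 PM − 261 min = 11:46 AM.
The QC check starts at 11:46 AM − 278 min = 7:08 AM.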